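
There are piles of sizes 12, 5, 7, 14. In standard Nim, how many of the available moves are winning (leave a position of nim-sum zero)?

0

Compute the nim-sum pairwise:
12 ^ 5 = 9
9 ^ 7 = 14
14 ^ 14 = 0
The nim-sum is already 0, so every move leaves a nonzero nim-sum — there are no winning moves.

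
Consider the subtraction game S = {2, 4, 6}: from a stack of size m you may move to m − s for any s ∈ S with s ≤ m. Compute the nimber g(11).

1

Compute g(0), g(1), … for moves {2, 4, 6}:
k:     0  1  2  3  4  5  6  7  8  9 10 11
g(k):  0  0  1  1  2  2  3  3  0  0  1  1
So g(11) = 1.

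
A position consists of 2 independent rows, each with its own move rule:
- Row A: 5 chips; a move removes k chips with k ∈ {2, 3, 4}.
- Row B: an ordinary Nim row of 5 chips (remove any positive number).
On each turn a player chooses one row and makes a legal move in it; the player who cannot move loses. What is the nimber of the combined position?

7

For row A, compute g(0), g(1), … with moves {2, 3, 4}:
k:     0  1  2  3  4  5
g(k):  0  0  1  1  2  2
So g(5) = 2.
Row B is a plain Nim row of size 5, so its Grundy value is 5.
The value of a disjunctive sum is the nim-sum of the parts.
Combined value = 2 XOR 5 = 7.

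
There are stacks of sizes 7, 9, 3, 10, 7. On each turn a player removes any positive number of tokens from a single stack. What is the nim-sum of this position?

0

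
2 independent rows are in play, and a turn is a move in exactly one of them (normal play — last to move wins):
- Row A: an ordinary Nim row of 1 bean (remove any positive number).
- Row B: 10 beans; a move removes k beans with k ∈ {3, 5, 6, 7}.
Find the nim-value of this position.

Row A is a plain Nim row of size 1, so its Grundy value is 1.
For row B, compute g(0), g(1), … with moves {3, 5, 6, 7}:
k:     0  1  2  3  4  5  6  7  8  9 10
g(k):  0  0  0  1  1  1  2  2  2  3  0
So g(10) = 0.
The value of a disjunctive sum is the nim-sum of the parts.
Combined value = 1 XOR 0 = 1.

1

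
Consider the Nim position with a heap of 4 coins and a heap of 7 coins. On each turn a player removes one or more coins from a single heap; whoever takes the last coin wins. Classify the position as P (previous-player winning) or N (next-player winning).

N-position

Compute the nim-sum pairwise:
4 XOR 7 = 3
The nim-sum is 3 ≠ 0, so this is an N-position: the player to move can win.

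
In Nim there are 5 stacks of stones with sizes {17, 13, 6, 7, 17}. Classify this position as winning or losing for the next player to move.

Winning position

Compute the nim-sum pairwise:
17 ⊕ 13 = 28
28 ⊕ 6 = 26
26 ⊕ 7 = 29
29 ⊕ 17 = 12
The nim-sum is 12 ≠ 0, so this is an N-position: the player to move can win.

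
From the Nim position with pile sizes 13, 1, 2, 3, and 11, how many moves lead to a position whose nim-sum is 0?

1

Write each in binary and XOR column by column:
  1101  (13)
  0001  (1)
  0010  (2)
  0011  (3)
  1011  (11)
  ----
  0110  (6)
The overall nim-sum is X = 6. A pile of size p has a winning move iff p XOR X < p (reduce it to p XOR X).
  13: 13 XOR 6 = 11 < 13 — winning move (to 11).
  1: 1 XOR 6 = 7 ≥ 1 — no move.
  2: 2 XOR 6 = 4 ≥ 2 — no move.
  3: 3 XOR 6 = 5 ≥ 3 — no move.
  11: 11 XOR 6 = 13 ≥ 11 — no move.
That gives 1 winning move.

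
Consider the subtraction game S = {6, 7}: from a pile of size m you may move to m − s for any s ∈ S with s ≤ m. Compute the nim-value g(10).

1

Build the Grundy sequence with g(k) = mex{g(k−s) : s ∈ {6, 7}, s ≤ k}:
g(0) = mex{} = 0
g(1) = mex{} = 0
g(2) = mex{} = 0
g(3) = mex{} = 0
g(4) = mex{} = 0
g(5) = mex{} = 0
g(6) = mex{0} = 1
g(7) = mex{0} = 1
g(8) = mex{0} = 1
g(9) = mex{0} = 1
g(10) = mex{0} = 1
So g(10) = 1.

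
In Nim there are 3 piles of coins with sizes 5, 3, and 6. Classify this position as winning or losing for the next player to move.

Losing position

Compute the nim-sum pairwise:
5 ⊕ 3 = 6
6 ⊕ 6 = 0
The nim-sum is 0, so this is a P-position: the player to move is in a losing position under optimal play.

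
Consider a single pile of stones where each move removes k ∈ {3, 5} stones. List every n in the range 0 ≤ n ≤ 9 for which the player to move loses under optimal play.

Build the Grundy sequence with g(k) = mex{g(k−s) : s ∈ {3, 5}, s ≤ k}:
k:     0  1  2  3  4  5  6  7  8  9
g(k):  0  0  0  1  1  1  2  2  0  0
The P-positions (g = 0) in 0..9 are 0, 1, 2, 8, 9.

0, 1, 2, 8, 9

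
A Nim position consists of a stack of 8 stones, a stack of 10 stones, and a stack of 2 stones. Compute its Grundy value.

0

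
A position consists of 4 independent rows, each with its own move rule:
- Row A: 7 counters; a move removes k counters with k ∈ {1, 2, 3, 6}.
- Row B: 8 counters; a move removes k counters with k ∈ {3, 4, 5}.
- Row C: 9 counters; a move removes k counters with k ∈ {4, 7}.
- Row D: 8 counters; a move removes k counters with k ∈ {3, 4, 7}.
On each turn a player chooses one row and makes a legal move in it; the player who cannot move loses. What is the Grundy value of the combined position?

3

For row A, compute g(0), g(1), … with moves {1, 2, 3, 6}:
g(0) = mex{} = 0
g(1) = mex{0} = 1
g(2) = mex{0,1} = 2
g(3) = mex{0,1,2} = 3
g(4) = mex{1,2,3} = 0
g(5) = mex{0,2,3} = 1
g(6) = mex{0,1,3} = 2
g(7) = mex{0,1,2} = 3
So g(7) = 3.
For row B, compute g(0), g(1), … with moves {3, 4, 5}:
g(0) = mex{} = 0
g(1) = mex{} = 0
g(2) = mex{} = 0
g(3) = mex{0} = 1
g(4) = mex{0} = 1
g(5) = mex{0} = 1
g(6) = mex{0,1} = 2
g(7) = mex{0,1} = 2
g(8) = mex{1} = 0
So g(8) = 0.
Grundy values for row C (subtraction set {4, 7}):
g(0) = mex{} = 0
g(1) = mex{} = 0
g(2) = mex{} = 0
g(3) = mex{} = 0
g(4) = mex{0} = 1
g(5) = mex{0} = 1
g(6) = mex{0} = 1
g(7) = mex{0} = 1
g(8) = mex{0,1} = 2
g(9) = mex{0,1} = 2
So g(9) = 2.
Build the Grundy sequence for row D with g(k) = mex{g(k−s) : s ∈ {3, 4, 7}, s ≤ k}:
k:     0  1  2  3  4  5  6  7  8
g(k):  0  0  0  1  1  1  2  2  2
So g(8) = 2.
By the Sprague-Grundy theorem, the Grundy value of a sum of independent games is the XOR of the component values.
Combined value = 3 XOR 0 XOR 2 XOR 2 = 3.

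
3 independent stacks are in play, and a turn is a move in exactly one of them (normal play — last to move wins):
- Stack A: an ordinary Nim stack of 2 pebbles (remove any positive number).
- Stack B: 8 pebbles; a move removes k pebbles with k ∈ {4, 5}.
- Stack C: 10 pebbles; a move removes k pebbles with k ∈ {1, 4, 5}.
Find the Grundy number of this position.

0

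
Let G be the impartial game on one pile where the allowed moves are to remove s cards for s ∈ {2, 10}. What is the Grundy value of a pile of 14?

Compute g(0), g(1), … for moves {2, 10}:
g(0) = mex{} = 0
g(1) = mex{} = 0
g(2) = mex{0} = 1
g(3) = mex{0} = 1
g(4) = mex{1} = 0
g(5) = mex{1} = 0
g(6) = mex{0} = 1
g(7) = mex{0} = 1
g(8) = mex{1} = 0
g(9) = mex{1} = 0
g(10) = mex{0} = 1
g(11) = mex{0} = 1
g(12) = mex{1} = 0
g(13) = mex{1} = 0
g(14) = mex{0} = 1
So g(14) = 1.

1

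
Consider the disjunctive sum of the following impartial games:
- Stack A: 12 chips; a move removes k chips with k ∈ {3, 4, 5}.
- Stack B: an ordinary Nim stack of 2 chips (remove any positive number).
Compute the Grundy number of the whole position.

3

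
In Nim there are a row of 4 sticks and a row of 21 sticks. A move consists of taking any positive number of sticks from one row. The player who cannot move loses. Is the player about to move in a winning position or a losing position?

Compute the nim-sum pairwise:
4 XOR 21 = 17
The nim-sum is 17 ≠ 0, so this is an N-position: the player to move can win.

Winning position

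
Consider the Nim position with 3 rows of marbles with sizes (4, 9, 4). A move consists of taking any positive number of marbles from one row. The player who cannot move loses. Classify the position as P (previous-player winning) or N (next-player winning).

Bitwise XOR of the heap sizes:
  0100  (4)
  1001  (9)
  0100  (4)
  ----
  1001  (9)
The nim-sum is 9 ≠ 0, so this is an N-position: the player to move can win.

N-position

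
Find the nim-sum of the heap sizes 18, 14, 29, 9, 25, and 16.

1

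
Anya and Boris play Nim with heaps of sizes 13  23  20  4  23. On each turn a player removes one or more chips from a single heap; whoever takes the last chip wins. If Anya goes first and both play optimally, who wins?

Anya wins

Compute the nim-sum pairwise:
13 ^ 23 = 26
26 ^ 20 = 14
14 ^ 4 = 10
10 ^ 23 = 29
The nim-sum is 29 ≠ 0, so this is an N-position: the player to move can win; Anya has a winning move.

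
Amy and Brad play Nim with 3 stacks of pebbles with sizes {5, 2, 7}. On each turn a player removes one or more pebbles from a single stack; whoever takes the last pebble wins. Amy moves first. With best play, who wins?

Compute the nim-sum pairwise:
5 ^ 2 = 7
7 ^ 7 = 0
The nim-sum is 0, so this is a P-position: the player to move is in a losing position under optimal play; Amy is about to move from it and so loses — Brad wins.

Brad wins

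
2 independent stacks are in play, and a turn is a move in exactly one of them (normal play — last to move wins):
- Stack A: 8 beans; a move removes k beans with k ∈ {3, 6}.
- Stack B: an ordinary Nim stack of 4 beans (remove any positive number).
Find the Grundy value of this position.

For stack A, compute g(0), g(1), … with moves {3, 6}:
g(0) = mex{} = 0
g(1) = mex{} = 0
g(2) = mex{} = 0
g(3) = mex{0} = 1
g(4) = mex{0} = 1
g(5) = mex{0} = 1
g(6) = mex{0,1} = 2
g(7) = mex{0,1} = 2
g(8) = mex{0,1} = 2
So g(8) = 2.
Stack B is a plain Nim stack of size 4, so its Grundy value is 4.
The value of a disjunctive sum is the nim-sum of the parts.
Combined value = 2 XOR 4 = 6.

6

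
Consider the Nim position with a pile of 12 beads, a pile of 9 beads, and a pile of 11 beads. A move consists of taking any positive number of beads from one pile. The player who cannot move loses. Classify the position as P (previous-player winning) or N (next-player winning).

N-position

Bitwise XOR of the heap sizes:
  1100  (12)
  1001  (9)
  1011  (11)
  ----
  1110  (14)
The nim-sum is 14 ≠ 0, so this is an N-position: the player to move can win.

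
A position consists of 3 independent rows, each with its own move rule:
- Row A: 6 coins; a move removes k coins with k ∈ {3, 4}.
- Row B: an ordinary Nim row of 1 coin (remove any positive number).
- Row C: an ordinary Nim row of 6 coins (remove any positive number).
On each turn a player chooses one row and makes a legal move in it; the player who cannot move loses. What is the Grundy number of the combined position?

5

For row A, compute g(0), g(1), … with moves {3, 4}:
g(0) = mex{} = 0
g(1) = mex{} = 0
g(2) = mex{} = 0
g(3) = mex{0} = 1
g(4) = mex{0} = 1
g(5) = mex{0} = 1
g(6) = mex{0,1} = 2
So g(6) = 2.
Row B is a plain Nim row of size 1, so its Grundy value is 1.
Row C is a plain Nim row of size 6, so its Grundy value is 6.
The value of a disjunctive sum is the nim-sum of the parts.
Combined value = 2 XOR 1 XOR 6 = 5.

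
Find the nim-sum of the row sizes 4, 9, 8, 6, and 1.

2

In binary:
  0100  (4)
  1001  (9)
  1000  (8)
  0110  (6)
  0001  (1)
  ----
  0010  (2)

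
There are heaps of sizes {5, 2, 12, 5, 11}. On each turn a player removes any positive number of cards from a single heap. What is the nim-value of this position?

Nim-sum: 5 ^ 2 ^ 12 ^ 5 ^ 11 = 5.

5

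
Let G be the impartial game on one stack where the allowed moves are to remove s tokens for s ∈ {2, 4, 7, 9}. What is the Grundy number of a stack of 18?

Compute g(0), g(1), … for moves {2, 4, 7, 9}:
k:     0  1  2  3  4  5  6  7  8  9 10 11 12 13 14 15 16 17 18
g(k):  0  0  1  1  2  2  0  3  1  4  2  0  0  1  1  2  2  0  3
So g(18) = 3.

3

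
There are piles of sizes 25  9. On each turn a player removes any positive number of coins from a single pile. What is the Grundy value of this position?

16

Compute the nim-sum pairwise:
25 XOR 9 = 16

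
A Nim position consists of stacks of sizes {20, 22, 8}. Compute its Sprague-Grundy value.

10

Nim-sum: 20 ⊕ 22 ⊕ 8 = 10.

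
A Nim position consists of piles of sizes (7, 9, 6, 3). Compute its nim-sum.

11

Compute the nim-sum pairwise:
7 XOR 9 = 14
14 XOR 6 = 8
8 XOR 3 = 11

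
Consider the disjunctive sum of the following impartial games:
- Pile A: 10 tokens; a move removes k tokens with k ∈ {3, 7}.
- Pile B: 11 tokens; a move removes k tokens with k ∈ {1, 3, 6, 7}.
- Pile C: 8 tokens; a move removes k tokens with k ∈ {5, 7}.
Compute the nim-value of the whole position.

2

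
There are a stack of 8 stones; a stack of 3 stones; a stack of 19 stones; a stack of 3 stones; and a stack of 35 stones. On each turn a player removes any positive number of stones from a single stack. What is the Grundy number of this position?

56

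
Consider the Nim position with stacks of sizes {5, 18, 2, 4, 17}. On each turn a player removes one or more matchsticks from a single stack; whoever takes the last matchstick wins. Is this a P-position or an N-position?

P-position

Nim-sum: 5 XOR 18 XOR 2 XOR 4 XOR 17 = 0.
The nim-sum is 0, so this is a P-position: the player to move is in a losing position under optimal play.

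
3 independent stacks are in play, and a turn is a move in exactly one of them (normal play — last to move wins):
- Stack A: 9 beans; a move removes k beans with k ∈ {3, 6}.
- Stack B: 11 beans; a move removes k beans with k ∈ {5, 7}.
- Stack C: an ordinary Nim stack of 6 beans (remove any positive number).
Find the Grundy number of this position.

4

Grundy values for stack A (subtraction set {3, 6}):
k:     0  1  2  3  4  5  6  7  8  9
g(k):  0  0  0  1  1  1  2  2  2  0
So g(9) = 0.
For stack B, compute g(0), g(1), … with moves {5, 7}:
k:     0  1  2  3  4  5  6  7  8  9 10 11
g(k):  0  0  0  0  0  1  1  1  1  1  2  2
So g(11) = 2.
Stack C is a plain Nim stack of size 6, so its Grundy value is 6.
By the Sprague-Grundy theorem, the Grundy value of a sum of independent games is the XOR of the component values.
Combined value = 0 ⊕ 2 ⊕ 6 = 4.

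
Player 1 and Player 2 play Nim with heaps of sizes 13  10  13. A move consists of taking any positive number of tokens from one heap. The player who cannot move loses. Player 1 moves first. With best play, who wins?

Bitwise XOR of the heap sizes:
  1101  (13)
  1010  (10)
  1101  (13)
  ----
  1010  (10)
The nim-sum is 10 ≠ 0, so this is an N-position: the player to move can win; Player 1 has a winning move.

Player 1 wins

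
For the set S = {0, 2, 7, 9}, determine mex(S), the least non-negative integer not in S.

1

0 is in the set but 1 is not, so the mex is 1.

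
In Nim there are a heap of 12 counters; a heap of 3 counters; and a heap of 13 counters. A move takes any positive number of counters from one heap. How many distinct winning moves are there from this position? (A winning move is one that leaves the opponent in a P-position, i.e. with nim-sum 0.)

1

Nim-sum: 12 ⊕ 3 ⊕ 13 = 2.
The overall nim-sum is X = 2. A heap of size p has a winning move iff p XOR X < p (reduce it to p XOR X).
  12: 12 XOR 2 = 14 ≥ 12 — no move.
  3: 3 XOR 2 = 1 < 3 — winning move (to 1).
  13: 13 XOR 2 = 15 ≥ 13 — no move.
That gives 1 winning move.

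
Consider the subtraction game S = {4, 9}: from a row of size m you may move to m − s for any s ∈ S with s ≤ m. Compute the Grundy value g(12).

1

Build the Grundy sequence with g(k) = mex{g(k−s) : s ∈ {4, 9}, s ≤ k}:
g(0) = mex{} = 0
g(1) = mex{} = 0
g(2) = mex{} = 0
g(3) = mex{} = 0
g(4) = mex{0} = 1
g(5) = mex{0} = 1
g(6) = mex{0} = 1
g(7) = mex{0} = 1
g(8) = mex{1} = 0
g(9) = mex{0,1} = 2
g(10) = mex{0,1} = 2
g(11) = mex{0,1} = 2
g(12) = mex{0} = 1
So g(12) = 1.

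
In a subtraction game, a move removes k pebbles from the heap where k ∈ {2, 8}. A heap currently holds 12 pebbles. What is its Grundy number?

1

Compute g(0), g(1), … for moves {2, 8}:
g(0) = mex{} = 0
g(1) = mex{} = 0
g(2) = mex{0} = 1
g(3) = mex{0} = 1
g(4) = mex{1} = 0
g(5) = mex{1} = 0
g(6) = mex{0} = 1
g(7) = mex{0} = 1
g(8) = mex{0,1} = 2
g(9) = mex{0,1} = 2
g(10) = mex{1,2} = 0
g(11) = mex{1,2} = 0
g(12) = mex{0} = 1
So g(12) = 1.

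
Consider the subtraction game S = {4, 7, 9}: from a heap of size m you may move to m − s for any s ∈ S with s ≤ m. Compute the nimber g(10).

2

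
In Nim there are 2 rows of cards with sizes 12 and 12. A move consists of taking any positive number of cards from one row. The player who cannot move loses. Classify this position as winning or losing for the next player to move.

Nim-sum: 12 XOR 12 = 0.
The nim-sum is 0, so this is a P-position: the player to move is in a losing position under optimal play.

Losing position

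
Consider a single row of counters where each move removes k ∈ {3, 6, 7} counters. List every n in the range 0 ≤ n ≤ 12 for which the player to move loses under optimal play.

0, 1, 2, 10, 11, 12

Compute g(0), g(1), … for moves {3, 6, 7}:
g(0) = mex{} = 0
g(1) = mex{} = 0
g(2) = mex{} = 0
g(3) = mex{0} = 1
g(4) = mex{0} = 1
g(5) = mex{0} = 1
g(6) = mex{0,1} = 2
g(7) = mex{0,1} = 2
g(8) = mex{0,1} = 2
g(9) = mex{0,1,2} = 3
g(10) = mex{1,2} = 0
g(11) = mex{1,2} = 0
g(12) = mex{1,2,3} = 0
The P-positions (g = 0) in 0..12 are 0, 1, 2, 10, 11, 12.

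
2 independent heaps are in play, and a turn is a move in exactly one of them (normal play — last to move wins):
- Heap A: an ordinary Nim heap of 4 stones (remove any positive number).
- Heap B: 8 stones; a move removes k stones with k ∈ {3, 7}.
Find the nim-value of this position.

Heap A is a plain Nim heap of size 4, so its Grundy value is 4.
Build the Grundy sequence for heap B with g(k) = mex{g(k−s) : s ∈ {3, 7}, s ≤ k}:
k:     0  1  2  3  4  5  6  7  8
g(k):  0  0  0  1  1  1  0  2  2
So g(8) = 2.
By the Sprague-Grundy theorem, the Grundy value of a sum of independent games is the XOR of the component values.
Combined value = 4 XOR 2 = 6.

6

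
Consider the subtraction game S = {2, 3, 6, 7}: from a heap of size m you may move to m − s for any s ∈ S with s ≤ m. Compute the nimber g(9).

0

Grundy values for subtraction set {2, 3, 6, 7}:
g(0) = mex{} = 0
g(1) = mex{} = 0
g(2) = mex{0} = 1
g(3) = mex{0} = 1
g(4) = mex{0,1} = 2
g(5) = mex{1} = 0
g(6) = mex{0,1,2} = 3
g(7) = mex{0,2} = 1
g(8) = mex{0,1,3} = 2
g(9) = mex{1,3} = 0
So g(9) = 0.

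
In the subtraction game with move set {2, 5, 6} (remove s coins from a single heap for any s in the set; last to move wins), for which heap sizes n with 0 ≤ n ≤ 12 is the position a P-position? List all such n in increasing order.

Grundy values for subtraction set {2, 5, 6}:
k:     0  1  2  3  4  5  6  7  8  9 10 11 12
g(k):  0  0  1  1  0  2  1  3  0  2  1  0  0
The P-positions (g = 0) in 0..12 are 0, 1, 4, 8, 11, 12.

0, 1, 4, 8, 11, 12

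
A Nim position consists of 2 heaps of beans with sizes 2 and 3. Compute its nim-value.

Nim-sum: 2 XOR 3 = 1.

1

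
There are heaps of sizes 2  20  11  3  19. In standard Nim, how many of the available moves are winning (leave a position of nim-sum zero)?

Compute the nim-sum pairwise:
2 ^ 20 = 22
22 ^ 11 = 29
29 ^ 3 = 30
30 ^ 19 = 13
The overall nim-sum is X = 13. A heap of size p has a winning move iff p XOR X < p (reduce it to p XOR X).
  2: 2 XOR 13 = 15 ≥ 2 — no move.
  20: 20 XOR 13 = 25 ≥ 20 — no move.
  11: 11 XOR 13 = 6 < 11 — winning move (to 6).
  3: 3 XOR 13 = 14 ≥ 3 — no move.
  19: 19 XOR 13 = 30 ≥ 19 — no move.
That gives 1 winning move.

1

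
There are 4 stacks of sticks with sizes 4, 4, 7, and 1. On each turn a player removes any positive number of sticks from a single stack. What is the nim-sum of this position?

6

Bitwise XOR of the heap sizes:
  100  (4)
  100  (4)
  111  (7)
  001  (1)
  ---
  110  (6)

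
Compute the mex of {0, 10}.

0 is in the set but 1 is not, so the mex is 1.

1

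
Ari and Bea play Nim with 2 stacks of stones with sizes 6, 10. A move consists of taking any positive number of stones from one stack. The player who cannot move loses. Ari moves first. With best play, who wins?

Compute the nim-sum pairwise:
6 XOR 10 = 12
The nim-sum is 12 ≠ 0, so this is an N-position: the player to move can win; Ari has a winning move.

Ari wins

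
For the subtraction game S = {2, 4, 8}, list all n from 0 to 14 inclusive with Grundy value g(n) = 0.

Build the Grundy sequence with g(k) = mex{g(k−s) : s ∈ {2, 4, 8}, s ≤ k}:
k:     0  1  2  3  4  5  6  7  8  9 10 11 12 13 14
g(k):  0  0  1  1  2  2  0  0  1  1  2  2  0  0  1
The P-positions (g = 0) in 0..14 are 0, 1, 6, 7, 12, 13.

0, 1, 6, 7, 12, 13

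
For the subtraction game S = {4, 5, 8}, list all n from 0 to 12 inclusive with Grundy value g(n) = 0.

0, 1, 2, 3, 12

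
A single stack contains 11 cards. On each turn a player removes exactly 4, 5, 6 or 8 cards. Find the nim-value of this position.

2

Build the Grundy sequence with g(k) = mex{g(k−s) : s ∈ {4, 5, 6, 8}, s ≤ k}:
g(0) = mex{} = 0
g(1) = mex{} = 0
g(2) = mex{} = 0
g(3) = mex{} = 0
g(4) = mex{0} = 1
g(5) = mex{0} = 1
g(6) = mex{0} = 1
g(7) = mex{0} = 1
g(8) = mex{0,1} = 2
g(9) = mex{0,1} = 2
g(10) = mex{0,1} = 2
g(11) = mex{0,1} = 2
So g(11) = 2.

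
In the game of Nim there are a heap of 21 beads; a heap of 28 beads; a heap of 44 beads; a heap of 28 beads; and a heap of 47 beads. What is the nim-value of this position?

22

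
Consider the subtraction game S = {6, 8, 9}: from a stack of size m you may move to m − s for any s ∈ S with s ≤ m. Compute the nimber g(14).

Compute g(0), g(1), … for moves {6, 8, 9}:
k:     0  1  2  3  4  5  6  7  8  9 10 11 12 13 14
g(k):  0  0  0  0  0  0  1  1  1  1  1  1  2  2  2
So g(14) = 2.

2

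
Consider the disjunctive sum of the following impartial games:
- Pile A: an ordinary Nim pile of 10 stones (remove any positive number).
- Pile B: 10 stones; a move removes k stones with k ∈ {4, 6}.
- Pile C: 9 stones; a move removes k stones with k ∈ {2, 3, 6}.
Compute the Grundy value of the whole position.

Pile A is a plain Nim pile of size 10, so its Grundy value is 10.
Build the Grundy sequence for pile B with g(k) = mex{g(k−s) : s ∈ {4, 6}, s ≤ k}:
k:     0  1  2  3  4  5  6  7  8  9 10
g(k):  0  0  0  0  1  1  1  1  2  2  0
So g(10) = 0.
Grundy values for pile C (subtraction set {2, 3, 6}):
k:     0  1  2  3  4  5  6  7  8  9
g(k):  0  0  1  1  2  0  3  1  2  0
So g(9) = 0.
The value of a disjunctive sum is the nim-sum of the parts.
Combined value = 10 XOR 0 XOR 0 = 10.

10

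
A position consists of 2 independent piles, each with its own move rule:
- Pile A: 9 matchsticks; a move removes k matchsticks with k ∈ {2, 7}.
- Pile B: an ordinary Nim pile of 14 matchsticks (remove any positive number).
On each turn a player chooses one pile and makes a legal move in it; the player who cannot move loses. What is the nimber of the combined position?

14

Build the Grundy sequence for pile A with g(k) = mex{g(k−s) : s ∈ {2, 7}, s ≤ k}:
k:     0  1  2  3  4  5  6  7  8  9
g(k):  0  0  1  1  0  0  1  1  2  0
So g(9) = 0.
Pile B is a plain Nim pile of size 14, so its Grundy value is 14.
By the Sprague-Grundy theorem, the Grundy value of a sum of independent games is the XOR of the component values.
Combined value = 0 ⊕ 14 = 14.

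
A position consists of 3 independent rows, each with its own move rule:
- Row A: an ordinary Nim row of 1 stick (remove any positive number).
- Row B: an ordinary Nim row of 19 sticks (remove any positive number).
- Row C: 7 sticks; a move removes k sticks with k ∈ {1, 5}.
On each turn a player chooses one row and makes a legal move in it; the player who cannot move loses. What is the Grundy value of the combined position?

19

Row A is a plain Nim row of size 1, so its Grundy value is 1.
Row B is a plain Nim row of size 19, so its Grundy value is 19.
Grundy values for row C (subtraction set {1, 5}):
k:     0  1  2  3  4  5  6  7
g(k):  0  1  0  1  0  1  0  1
So g(7) = 1.
By the Sprague-Grundy theorem, the Grundy value of a sum of independent games is the XOR of the component values.
Combined value = 1 XOR 19 XOR 1 = 19.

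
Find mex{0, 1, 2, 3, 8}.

The values 0, 1, 2, 3 are all present; 4 is the first non-negative integer missing from the set.

4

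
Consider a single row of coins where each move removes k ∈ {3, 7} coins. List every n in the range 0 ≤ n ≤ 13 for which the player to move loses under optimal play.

0, 1, 2, 6, 10, 11, 12

Grundy values for subtraction set {3, 7}:
k:     0  1  2  3  4  5  6  7  8  9 10 11 12 13
g(k):  0  0  0  1  1  1  0  2  2  1  0  0  0  1
The P-positions (g = 0) in 0..13 are 0, 1, 2, 6, 10, 11, 12.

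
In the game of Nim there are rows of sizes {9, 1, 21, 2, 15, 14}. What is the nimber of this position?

30

Compute the nim-sum pairwise:
9 ⊕ 1 = 8
8 ⊕ 21 = 29
29 ⊕ 2 = 31
31 ⊕ 15 = 16
16 ⊕ 14 = 30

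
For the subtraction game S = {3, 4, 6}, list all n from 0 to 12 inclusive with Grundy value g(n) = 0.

0, 1, 2, 9, 10, 11

Grundy values for subtraction set {3, 4, 6}:
g(0) = mex{} = 0
g(1) = mex{} = 0
g(2) = mex{} = 0
g(3) = mex{0} = 1
g(4) = mex{0} = 1
g(5) = mex{0} = 1
g(6) = mex{0,1} = 2
g(7) = mex{0,1} = 2
g(8) = mex{0,1} = 2
g(9) = mex{1,2} = 0
g(10) = mex{1,2} = 0
g(11) = mex{1,2} = 0
g(12) = mex{0,2} = 1
The P-positions (g = 0) in 0..12 are 0, 1, 2, 9, 10, 11.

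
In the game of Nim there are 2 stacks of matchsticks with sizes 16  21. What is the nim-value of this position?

Compute the nim-sum pairwise:
16 ⊕ 21 = 5

5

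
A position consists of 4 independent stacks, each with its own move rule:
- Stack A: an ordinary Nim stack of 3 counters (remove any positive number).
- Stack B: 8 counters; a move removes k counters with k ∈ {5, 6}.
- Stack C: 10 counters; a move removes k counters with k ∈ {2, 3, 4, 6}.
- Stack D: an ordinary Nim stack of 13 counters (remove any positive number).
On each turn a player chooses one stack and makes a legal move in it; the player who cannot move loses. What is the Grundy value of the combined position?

14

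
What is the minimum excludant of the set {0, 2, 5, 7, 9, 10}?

1

0 is in the set but 1 is not, so the mex is 1.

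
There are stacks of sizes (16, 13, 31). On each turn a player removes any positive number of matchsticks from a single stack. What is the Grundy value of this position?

Nim-sum: 16 XOR 13 XOR 31 = 2.

2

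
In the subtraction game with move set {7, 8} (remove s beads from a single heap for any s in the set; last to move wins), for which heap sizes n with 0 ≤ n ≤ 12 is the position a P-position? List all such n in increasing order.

Compute g(0), g(1), … for moves {7, 8}:
k:     0  1  2  3  4  5  6  7  8  9 10 11 12
g(k):  0  0  0  0  0  0  0  1  1  1  1  1  1
The P-positions (g = 0) in 0..12 are 0, 1, 2, 3, 4, 5, 6.

0, 1, 2, 3, 4, 5, 6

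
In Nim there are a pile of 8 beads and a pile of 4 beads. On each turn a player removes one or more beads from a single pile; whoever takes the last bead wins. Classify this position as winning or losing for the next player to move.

Winning position

Compute the nim-sum pairwise:
8 ^ 4 = 12
The nim-sum is 12 ≠ 0, so this is an N-position: the player to move can win.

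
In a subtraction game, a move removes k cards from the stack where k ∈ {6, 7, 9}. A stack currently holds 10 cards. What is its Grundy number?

1

Grundy values for subtraction set {6, 7, 9}:
g(0) = mex{} = 0
g(1) = mex{} = 0
g(2) = mex{} = 0
g(3) = mex{} = 0
g(4) = mex{} = 0
g(5) = mex{} = 0
g(6) = mex{0} = 1
g(7) = mex{0} = 1
g(8) = mex{0} = 1
g(9) = mex{0} = 1
g(10) = mex{0} = 1
So g(10) = 1.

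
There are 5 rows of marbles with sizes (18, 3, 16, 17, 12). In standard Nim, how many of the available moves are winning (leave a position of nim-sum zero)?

3

Bitwise XOR of the heap sizes:
  10010  (18)
  00011  (3)
  10000  (16)
  10001  (17)
  01100  (12)
  -----
  11100  (28)
The overall nim-sum is X = 28. A row of size p has a winning move iff p XOR X < p (reduce it to p XOR X).
  18: 18 XOR 28 = 14 < 18 — winning move (to 14).
  3: 3 XOR 28 = 31 ≥ 3 — no move.
  16: 16 XOR 28 = 12 < 16 — winning move (to 12).
  17: 17 XOR 28 = 13 < 17 — winning move (to 13).
  12: 12 XOR 28 = 16 ≥ 12 — no move.
That gives 3 winning moves.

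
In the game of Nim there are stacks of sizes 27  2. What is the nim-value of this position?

Compute the nim-sum pairwise:
27 ⊕ 2 = 25

25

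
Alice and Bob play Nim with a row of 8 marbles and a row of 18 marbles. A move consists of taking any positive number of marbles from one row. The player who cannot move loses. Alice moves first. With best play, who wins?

Alice wins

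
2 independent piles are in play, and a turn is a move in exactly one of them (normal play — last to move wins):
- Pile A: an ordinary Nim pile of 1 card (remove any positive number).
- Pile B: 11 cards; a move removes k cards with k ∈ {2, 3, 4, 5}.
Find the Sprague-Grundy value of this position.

3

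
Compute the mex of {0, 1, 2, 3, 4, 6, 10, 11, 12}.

5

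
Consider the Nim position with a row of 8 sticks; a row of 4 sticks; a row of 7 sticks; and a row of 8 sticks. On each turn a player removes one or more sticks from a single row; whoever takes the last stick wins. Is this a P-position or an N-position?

Nim-sum: 8 XOR 4 XOR 7 XOR 8 = 3.
The nim-sum is 3 ≠ 0, so this is an N-position: the player to move can win.

N-position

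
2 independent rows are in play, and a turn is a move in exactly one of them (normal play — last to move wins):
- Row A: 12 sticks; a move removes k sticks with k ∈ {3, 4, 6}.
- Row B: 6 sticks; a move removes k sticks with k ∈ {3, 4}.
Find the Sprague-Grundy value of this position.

3

For row A, compute g(0), g(1), … with moves {3, 4, 6}:
g(0) = mex{} = 0
g(1) = mex{} = 0
g(2) = mex{} = 0
g(3) = mex{0} = 1
g(4) = mex{0} = 1
g(5) = mex{0} = 1
g(6) = mex{0,1} = 2
g(7) = mex{0,1} = 2
g(8) = mex{0,1} = 2
g(9) = mex{1,2} = 0
g(10) = mex{1,2} = 0
g(11) = mex{1,2} = 0
g(12) = mex{0,2} = 1
So g(12) = 1.
Build the Grundy sequence for row B with g(k) = mex{g(k−s) : s ∈ {3, 4}, s ≤ k}:
g(0) = mex{} = 0
g(1) = mex{} = 0
g(2) = mex{} = 0
g(3) = mex{0} = 1
g(4) = mex{0} = 1
g(5) = mex{0} = 1
g(6) = mex{0,1} = 2
So g(6) = 2.
The value of a disjunctive sum is the nim-sum of the parts.
Combined value = 1 XOR 2 = 3.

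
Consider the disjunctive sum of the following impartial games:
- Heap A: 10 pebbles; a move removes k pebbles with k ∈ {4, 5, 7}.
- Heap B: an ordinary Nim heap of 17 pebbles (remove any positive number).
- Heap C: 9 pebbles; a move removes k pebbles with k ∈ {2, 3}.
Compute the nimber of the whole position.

17

Build the Grundy sequence for heap A with g(k) = mex{g(k−s) : s ∈ {4, 5, 7}, s ≤ k}:
g(0) = mex{} = 0
g(1) = mex{} = 0
g(2) = mex{} = 0
g(3) = mex{} = 0
g(4) = mex{0} = 1
g(5) = mex{0} = 1
g(6) = mex{0} = 1
g(7) = mex{0} = 1
g(8) = mex{0,1} = 2
g(9) = mex{0,1} = 2
g(10) = mex{0,1} = 2
So g(10) = 2.
Heap B is a plain Nim heap of size 17, so its Grundy value is 17.
For heap C, compute g(0), g(1), … with moves {2, 3}:
g(0) = mex{} = 0
g(1) = mex{} = 0
g(2) = mex{0} = 1
g(3) = mex{0} = 1
g(4) = mex{0,1} = 2
g(5) = mex{1} = 0
g(6) = mex{1,2} = 0
g(7) = mex{0,2} = 1
g(8) = mex{0} = 1
g(9) = mex{0,1} = 2
So g(9) = 2.
The value of a disjunctive sum is the nim-sum of the parts.
Combined value = 2 ⊕ 17 ⊕ 2 = 17.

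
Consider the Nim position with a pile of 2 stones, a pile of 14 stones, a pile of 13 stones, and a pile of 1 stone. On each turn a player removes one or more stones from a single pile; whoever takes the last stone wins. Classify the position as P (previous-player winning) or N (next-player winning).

P-position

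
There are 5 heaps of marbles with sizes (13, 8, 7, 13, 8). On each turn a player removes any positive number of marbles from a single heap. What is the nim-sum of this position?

Nim-sum: 13 ⊕ 8 ⊕ 7 ⊕ 13 ⊕ 8 = 7.

7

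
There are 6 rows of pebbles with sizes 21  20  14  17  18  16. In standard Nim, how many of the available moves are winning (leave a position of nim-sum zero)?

Nim-sum: 21 ^ 20 ^ 14 ^ 17 ^ 18 ^ 16 = 28.
The overall nim-sum is X = 28. A row of size p has a winning move iff p XOR X < p (reduce it to p XOR X).
  21: 21 XOR 28 = 9 < 21 — winning move (to 9).
  20: 20 XOR 28 = 8 < 20 — winning move (to 8).
  14: 14 XOR 28 = 18 ≥ 14 — no move.
  17: 17 XOR 28 = 13 < 17 — winning move (to 13).
  18: 18 XOR 28 = 14 < 18 — winning move (to 14).
  16: 16 XOR 28 = 12 < 16 — winning move (to 12).
That gives 5 winning moves.

5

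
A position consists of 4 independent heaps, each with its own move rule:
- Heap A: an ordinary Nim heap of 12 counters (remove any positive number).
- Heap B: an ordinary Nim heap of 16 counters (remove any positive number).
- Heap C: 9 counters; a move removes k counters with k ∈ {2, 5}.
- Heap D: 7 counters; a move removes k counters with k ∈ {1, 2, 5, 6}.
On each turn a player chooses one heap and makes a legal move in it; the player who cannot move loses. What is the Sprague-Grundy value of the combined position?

29

Heap A is a plain Nim heap of size 12, so its Grundy value is 12.
Heap B is a plain Nim heap of size 16, so its Grundy value is 16.
Grundy values for heap C (subtraction set {2, 5}):
k:     0  1  2  3  4  5  6  7  8  9
g(k):  0  0  1  1  0  2  1  0  0  1
So g(9) = 1.
Build the Grundy sequence for heap D with g(k) = mex{g(k−s) : s ∈ {1, 2, 5, 6}, s ≤ k}:
g(0) = mex{} = 0
g(1) = mex{0} = 1
g(2) = mex{0,1} = 2
g(3) = mex{1,2} = 0
g(4) = mex{0,2} = 1
g(5) = mex{0,1} = 2
g(6) = mex{0,1,2} = 3
g(7) = mex{1,2,3} = 0
So g(7) = 0.
By the Sprague-Grundy theorem, the Grundy value of a sum of independent games is the XOR of the component values.
Combined value = 12 XOR 16 XOR 1 XOR 0 = 29.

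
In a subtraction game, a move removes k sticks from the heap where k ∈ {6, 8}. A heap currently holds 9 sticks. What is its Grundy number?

1

Grundy values for subtraction set {6, 8}:
g(0) = mex{} = 0
g(1) = mex{} = 0
g(2) = mex{} = 0
g(3) = mex{} = 0
g(4) = mex{} = 0
g(5) = mex{} = 0
g(6) = mex{0} = 1
g(7) = mex{0} = 1
g(8) = mex{0} = 1
g(9) = mex{0} = 1
So g(9) = 1.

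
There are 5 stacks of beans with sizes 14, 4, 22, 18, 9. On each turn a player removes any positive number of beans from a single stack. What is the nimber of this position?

Compute the nim-sum pairwise:
14 ^ 4 = 10
10 ^ 22 = 28
28 ^ 18 = 14
14 ^ 9 = 7

7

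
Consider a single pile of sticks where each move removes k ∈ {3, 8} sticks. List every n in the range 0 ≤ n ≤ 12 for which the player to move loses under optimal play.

0, 1, 2, 6, 7, 11, 12

Grundy values for subtraction set {3, 8}:
k:     0  1  2  3  4  5  6  7  8  9 10 11 12
g(k):  0  0  0  1  1  1  0  0  2  1  1  0  0
The P-positions (g = 0) in 0..12 are 0, 1, 2, 6, 7, 11, 12.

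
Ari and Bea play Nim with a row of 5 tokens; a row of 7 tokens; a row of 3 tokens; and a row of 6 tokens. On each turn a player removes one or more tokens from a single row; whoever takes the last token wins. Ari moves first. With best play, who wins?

Ari wins

Write each in binary and XOR column by column:
  101  (5)
  111  (7)
  011  (3)
  110  (6)
  ---
  111  (7)
The nim-sum is 7 ≠ 0, so this is an N-position: the player to move can win; Ari has a winning move.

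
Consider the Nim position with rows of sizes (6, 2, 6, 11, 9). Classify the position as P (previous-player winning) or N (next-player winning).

P-position

Compute the nim-sum pairwise:
6 XOR 2 = 4
4 XOR 6 = 2
2 XOR 11 = 9
9 XOR 9 = 0
The nim-sum is 0, so this is a P-position: the player to move is in a losing position under optimal play.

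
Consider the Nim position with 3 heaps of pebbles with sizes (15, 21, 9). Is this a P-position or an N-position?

N-position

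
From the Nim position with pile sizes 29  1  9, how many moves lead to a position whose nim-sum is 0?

1

Write each in binary and XOR column by column:
  11101  (29)
  00001  (1)
  01001  (9)
  -----
  10101  (21)
The overall nim-sum is X = 21. A pile of size p has a winning move iff p XOR X < p (reduce it to p XOR X).
  29: 29 XOR 21 = 8 < 29 — winning move (to 8).
  1: 1 XOR 21 = 20 ≥ 1 — no move.
  9: 9 XOR 21 = 28 ≥ 9 — no move.
That gives 1 winning move.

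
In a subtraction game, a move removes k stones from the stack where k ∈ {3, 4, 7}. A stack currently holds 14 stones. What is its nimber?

1

Build the Grundy sequence with g(k) = mex{g(k−s) : s ∈ {3, 4, 7}, s ≤ k}:
g(0) = mex{} = 0
g(1) = mex{} = 0
g(2) = mex{} = 0
g(3) = mex{0} = 1
g(4) = mex{0} = 1
g(5) = mex{0} = 1
g(6) = mex{0,1} = 2
g(7) = mex{0,1} = 2
g(8) = mex{0,1} = 2
g(9) = mex{0,1,2} = 3
g(10) = mex{1,2} = 0
g(11) = mex{1,2} = 0
g(12) = mex{1,2,3} = 0
g(13) = mex{0,2,3} = 1
g(14) = mex{0,2} = 1
So g(14) = 1.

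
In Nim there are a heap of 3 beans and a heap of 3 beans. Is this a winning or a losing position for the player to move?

Compute the nim-sum pairwise:
3 XOR 3 = 0
The nim-sum is 0, so this is a P-position: the player to move is in a losing position under optimal play.

Losing position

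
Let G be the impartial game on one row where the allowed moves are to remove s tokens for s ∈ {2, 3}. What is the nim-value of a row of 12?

1

Compute g(0), g(1), … for moves {2, 3}:
k:     0  1  2  3  4  5  6  7  8  9 10 11 12
g(k):  0  0  1  1  2  0  0  1  1  2  0  0  1
So g(12) = 1.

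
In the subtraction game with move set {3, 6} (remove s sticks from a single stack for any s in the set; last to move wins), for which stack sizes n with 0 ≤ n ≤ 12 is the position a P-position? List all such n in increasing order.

0, 1, 2, 9, 10, 11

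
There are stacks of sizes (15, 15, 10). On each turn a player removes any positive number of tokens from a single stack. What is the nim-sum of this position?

Nim-sum: 15 ⊕ 15 ⊕ 10 = 10.

10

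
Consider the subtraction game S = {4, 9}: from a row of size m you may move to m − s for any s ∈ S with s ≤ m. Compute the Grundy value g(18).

Build the Grundy sequence with g(k) = mex{g(k−s) : s ∈ {4, 9}, s ≤ k}:
k:     0  1  2  3  4  5  6  7  8  9 10 11 12 13 14 15 16 17 18
g(k):  0  0  0  0  1  1  1  1  0  2  2  2  1  0  0  0  0  1  1
So g(18) = 1.

1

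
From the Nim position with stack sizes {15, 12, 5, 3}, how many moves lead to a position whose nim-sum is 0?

3

Compute the nim-sum pairwise:
15 ^ 12 = 3
3 ^ 5 = 6
6 ^ 3 = 5
The overall nim-sum is X = 5. A stack of size p has a winning move iff p XOR X < p (reduce it to p XOR X).
  15: 15 XOR 5 = 10 < 15 — winning move (to 10).
  12: 12 XOR 5 = 9 < 12 — winning move (to 9).
  5: 5 XOR 5 = 0 < 5 — winning move (to 0).
  3: 3 XOR 5 = 6 ≥ 3 — no move.
That gives 3 winning moves.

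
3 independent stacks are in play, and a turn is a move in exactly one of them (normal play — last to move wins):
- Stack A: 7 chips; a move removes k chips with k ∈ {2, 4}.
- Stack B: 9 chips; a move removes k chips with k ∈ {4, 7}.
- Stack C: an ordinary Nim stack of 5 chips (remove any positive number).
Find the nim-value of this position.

7

For stack A, compute g(0), g(1), … with moves {2, 4}:
g(0) = mex{} = 0
g(1) = mex{} = 0
g(2) = mex{0} = 1
g(3) = mex{0} = 1
g(4) = mex{0,1} = 2
g(5) = mex{0,1} = 2
g(6) = mex{1,2} = 0
g(7) = mex{1,2} = 0
So g(7) = 0.
For stack B, compute g(0), g(1), … with moves {4, 7}:
g(0) = mex{} = 0
g(1) = mex{} = 0
g(2) = mex{} = 0
g(3) = mex{} = 0
g(4) = mex{0} = 1
g(5) = mex{0} = 1
g(6) = mex{0} = 1
g(7) = mex{0} = 1
g(8) = mex{0,1} = 2
g(9) = mex{0,1} = 2
So g(9) = 2.
Stack C is a plain Nim stack of size 5, so its Grundy value is 5.
By the Sprague-Grundy theorem, the Grundy value of a sum of independent games is the XOR of the component values.
Combined value = 0 ⊕ 2 ⊕ 5 = 7.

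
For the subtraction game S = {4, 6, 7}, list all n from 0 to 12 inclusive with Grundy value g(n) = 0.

0, 1, 2, 3, 11, 12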